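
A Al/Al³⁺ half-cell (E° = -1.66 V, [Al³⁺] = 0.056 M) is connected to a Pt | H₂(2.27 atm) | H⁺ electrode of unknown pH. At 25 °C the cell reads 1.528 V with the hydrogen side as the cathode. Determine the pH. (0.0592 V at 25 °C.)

pH = 2.47

E°_cell = 1.66 V and n = 6.
log Q = n(E° − E)/0.0592 = 6×(1.66 − 1.528)/0.0592 = 13.378.
With Q = [Al³⁺]^2·P(H₂)^3 / [H⁺]^6, solving for [H⁺] gives log[H⁺] = -2.469, so pH = 2.47.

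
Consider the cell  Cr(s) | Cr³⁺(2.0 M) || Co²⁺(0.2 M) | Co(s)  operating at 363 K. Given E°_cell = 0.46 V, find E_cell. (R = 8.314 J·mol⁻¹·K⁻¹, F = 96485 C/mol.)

0.428 V

Balancing electrons gives n = 6; the reaction quotient is Q = [Cr³⁺]^2/[Co²⁺]^3 = 500.
E = E° − (RT/nF) ln Q = 0.46 − (8.314×363)/(6×96485) × (6.215) = 0.460 − 0.032 = 0.428 V.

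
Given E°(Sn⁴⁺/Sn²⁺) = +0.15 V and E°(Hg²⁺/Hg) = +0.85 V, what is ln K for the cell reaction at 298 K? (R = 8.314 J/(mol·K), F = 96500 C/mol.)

ln K = 54.5

E°_cell = +0.85 − (+0.15) = 0.70 V, with n = 2 electrons transferred.
At equilibrium E = 0, so the Nernst equation gives ln K = nFE°/RT = (2)(96500)(0.70)/((8.314)(298)) = 54.53.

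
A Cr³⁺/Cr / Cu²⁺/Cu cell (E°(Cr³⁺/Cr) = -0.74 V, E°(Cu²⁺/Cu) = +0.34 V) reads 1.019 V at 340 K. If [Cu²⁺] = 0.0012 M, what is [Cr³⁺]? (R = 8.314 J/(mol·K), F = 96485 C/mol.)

0.021 M

From the Nernst equation, ln Q = nF(E° − E)/RT = 6×96485×(1.08 − 1.019)/(8.314×340) = 12.493, so Q = 2.66 × 10^5.
With Q = [Cr³⁺]^2/[Cu²⁺]^3 and the known concentrations, [Cr³⁺]^2 in the numerator gives [Cr³⁺] = 0.021 M.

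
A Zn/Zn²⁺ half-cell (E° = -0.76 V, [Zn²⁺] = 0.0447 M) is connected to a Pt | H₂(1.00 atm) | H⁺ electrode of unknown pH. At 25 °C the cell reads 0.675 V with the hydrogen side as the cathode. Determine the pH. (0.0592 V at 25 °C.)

pH = 2.11

E°_cell = 0.76 V and n = 2.
log Q = n(E° − E)/0.0592 = 2×(0.76 − 0.675)/0.0592 = 2.872.
With Q = [Zn²⁺]·P(H₂) / [H⁺]^2, solving for [H⁺] gives log[H⁺] = -2.111, so pH = 2.11.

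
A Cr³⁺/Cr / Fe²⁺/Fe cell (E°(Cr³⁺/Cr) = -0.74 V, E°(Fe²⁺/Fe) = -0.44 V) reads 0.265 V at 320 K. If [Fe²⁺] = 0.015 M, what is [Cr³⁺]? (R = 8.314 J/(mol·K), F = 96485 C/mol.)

0.083 M

From the Nernst equation, ln Q = nF(E° − E)/RT = 6×96485×(0.30 − 0.265)/(8.314×320) = 7.616, so Q = 2030.
With Q = [Cr³⁺]^2/[Fe²⁺]^3 and the known concentrations, [Cr³⁺]^2 in the numerator gives [Cr³⁺] = 0.083 M.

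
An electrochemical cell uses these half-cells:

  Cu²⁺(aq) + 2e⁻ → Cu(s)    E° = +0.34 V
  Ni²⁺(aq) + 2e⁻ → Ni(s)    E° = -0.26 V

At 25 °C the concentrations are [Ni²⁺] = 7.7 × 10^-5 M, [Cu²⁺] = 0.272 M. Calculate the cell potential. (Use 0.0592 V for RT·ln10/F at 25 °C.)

0.705 V

The Cu²⁺/Cu couple has the higher reduction potential and acts as the cathode, so E°_cell = +0.34 − (-0.26) = 0.60 V.
Balancing electrons gives n = 2; the reaction quotient is Q = [Ni²⁺]/[Cu²⁺] = 2.83 × 10^-4.
At 25 °C, E = E° − (0.0592/n) log Q = 0.60 − (0.0592/2)(-3.548) = 0.600 + 0.105 = 0.705 V.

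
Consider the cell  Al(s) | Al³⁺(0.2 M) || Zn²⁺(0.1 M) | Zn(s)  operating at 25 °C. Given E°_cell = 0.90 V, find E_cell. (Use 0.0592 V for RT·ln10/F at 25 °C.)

Balancing electrons gives n = 6; the reaction quotient is Q = [Al³⁺]^2/[Zn²⁺]^3 = 40.0.
At 25 °C, E = E° − (0.0592/n) log Q = 0.90 − (0.0592/6)(1.602) = 0.900 − 0.016 = 0.884 V.

0.884 V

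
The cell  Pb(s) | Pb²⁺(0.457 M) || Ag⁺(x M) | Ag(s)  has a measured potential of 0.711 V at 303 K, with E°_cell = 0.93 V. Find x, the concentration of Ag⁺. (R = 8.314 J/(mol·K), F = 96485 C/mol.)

1.5 × 10^-4 M

From the Nernst equation, ln Q = nF(E° − E)/RT = 2×96485×(0.93 − 0.711)/(8.314×303) = 16.776, so Q = 1.93 × 10^7.
With Q = [Pb²⁺]/[Ag⁺]^2 and the known concentrations, [Ag⁺]^2 in the denominator gives [Ag⁺] = 1.5 × 10^-4 M.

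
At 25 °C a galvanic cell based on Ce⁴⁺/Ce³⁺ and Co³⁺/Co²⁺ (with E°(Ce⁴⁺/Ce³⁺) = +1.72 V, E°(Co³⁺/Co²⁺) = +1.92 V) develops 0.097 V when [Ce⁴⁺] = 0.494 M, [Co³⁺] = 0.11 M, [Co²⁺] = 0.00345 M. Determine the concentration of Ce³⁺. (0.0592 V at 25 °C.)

2.8 × 10^-4 M

From the Nernst equation, log Q = n(E° − E)/0.0592 = 1(0.20 − 0.097)/0.0592 = 1.740, so Q = 54.9.
With Q = [Ce⁴⁺]·[Co²⁺]/([Ce³⁺]·[Co³⁺]) and the known concentrations, [Ce³⁺] in the denominator gives [Ce³⁺] = 2.8 × 10^-4 M.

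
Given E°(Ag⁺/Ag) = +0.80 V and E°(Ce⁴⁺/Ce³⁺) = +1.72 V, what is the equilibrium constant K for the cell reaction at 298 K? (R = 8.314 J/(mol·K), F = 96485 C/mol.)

E°_cell = +1.72 − (+0.80) = 0.92 V, with n = 1 electron transferred.
At equilibrium E = 0, so the Nernst equation gives ln K = nFE°/RT = (1)(96485)(0.92)/((8.314)(298)) = 35.83.
K = e^35.83 = 3.6 × 10^15.

3.6 × 10^15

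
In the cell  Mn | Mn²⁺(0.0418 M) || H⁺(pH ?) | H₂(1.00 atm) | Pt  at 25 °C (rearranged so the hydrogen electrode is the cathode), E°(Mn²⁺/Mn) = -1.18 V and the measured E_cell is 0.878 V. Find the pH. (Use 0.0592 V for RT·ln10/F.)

E°_cell = 1.18 V and n = 2.
log Q = n(E° − E)/0.0592 = 2×(1.18 − 0.878)/0.0592 = 10.203.
With Q = [Mn²⁺]·P(H₂) / [H⁺]^2, solving for [H⁺] gives log[H⁺] = -5.791, so pH = 5.79.

pH = 5.79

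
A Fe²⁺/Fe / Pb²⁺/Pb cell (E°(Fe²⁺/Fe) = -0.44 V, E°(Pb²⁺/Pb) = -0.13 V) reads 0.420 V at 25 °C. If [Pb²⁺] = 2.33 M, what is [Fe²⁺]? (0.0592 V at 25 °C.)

4.5 × 10^-4 M

From the Nernst equation, log Q = n(E° − E)/0.0592 = 2(0.31 − 0.420)/0.0592 = -3.716, so Q = 1.92 × 10^-4.
With Q = [Fe²⁺]/[Pb²⁺] and the known concentrations, [Fe²⁺] in the numerator gives [Fe²⁺] = 4.5 × 10^-4 M.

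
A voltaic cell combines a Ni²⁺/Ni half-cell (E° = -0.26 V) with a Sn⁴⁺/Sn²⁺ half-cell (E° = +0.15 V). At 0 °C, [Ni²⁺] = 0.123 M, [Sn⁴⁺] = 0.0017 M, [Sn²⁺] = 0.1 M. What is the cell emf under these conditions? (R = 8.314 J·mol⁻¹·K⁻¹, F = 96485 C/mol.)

The Sn⁴⁺/Sn²⁺ couple has the higher reduction potential and acts as the cathode, so E°_cell = +0.15 − (-0.26) = 0.41 V.
Balancing electrons gives n = 2; the reaction quotient is Q = [Ni²⁺]·[Sn²⁺]/[Sn⁴⁺] = 7.24.
E = E° − (RT/nF) ln Q = 0.41 − (8.314×273)/(2×96485) × (1.979) = 0.410 − 0.023 = 0.387 V.

0.387 V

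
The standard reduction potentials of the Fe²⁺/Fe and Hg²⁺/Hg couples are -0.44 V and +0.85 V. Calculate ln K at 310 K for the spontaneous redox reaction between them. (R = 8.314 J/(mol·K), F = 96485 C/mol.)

ln K = 96.6

E°_cell = +0.85 − (-0.44) = 1.29 V, with n = 2 electrons transferred.
At equilibrium E = 0, so the Nernst equation gives ln K = nFE°/RT = (2)(96485)(1.29)/((8.314)(310)) = 96.58.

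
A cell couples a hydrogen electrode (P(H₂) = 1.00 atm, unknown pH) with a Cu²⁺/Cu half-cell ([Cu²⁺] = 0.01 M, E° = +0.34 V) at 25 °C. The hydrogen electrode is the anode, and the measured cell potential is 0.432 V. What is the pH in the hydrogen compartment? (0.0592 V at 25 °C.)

pH = 2.55

E°_cell = 0.34 V and n = 2.
log Q = n(E° − E)/0.0592 = 2×(0.34 − 0.432)/0.0592 = -3.108.
With Q = [H⁺]^2 / ([Cu²⁺]·P(H₂)), solving for [H⁺] gives log[H⁺] = -2.554, so pH = 2.55.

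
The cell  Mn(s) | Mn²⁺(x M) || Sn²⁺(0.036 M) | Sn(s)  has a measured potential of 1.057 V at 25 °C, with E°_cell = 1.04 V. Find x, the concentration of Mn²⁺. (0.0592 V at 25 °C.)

From the Nernst equation, log Q = n(E° − E)/0.0592 = 2(1.04 − 1.057)/0.0592 = -0.574, so Q = 0.266.
With Q = [Mn²⁺]/[Sn²⁺] and the known concentrations, [Mn²⁺] in the numerator gives [Mn²⁺] = 0.0096 M.

0.0096 M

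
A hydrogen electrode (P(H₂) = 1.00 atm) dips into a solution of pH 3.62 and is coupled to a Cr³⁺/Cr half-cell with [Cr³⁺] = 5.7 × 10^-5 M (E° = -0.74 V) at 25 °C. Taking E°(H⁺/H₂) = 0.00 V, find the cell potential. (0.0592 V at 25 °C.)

0.61 V

The hydrogen couple is the cathode, so E°_cell = 0.74 V; n = 6.
[H⁺] = 10^(−3.62) = 2.4 × 10^-4 M, and Q = [Cr³⁺]^2·P(H₂)^3 / [H⁺]^6 = 1.71 × 10^13.
E = E° − (0.0592/6) log Q = 0.74 − (0.0592/6)(13.232) = 0.609 V.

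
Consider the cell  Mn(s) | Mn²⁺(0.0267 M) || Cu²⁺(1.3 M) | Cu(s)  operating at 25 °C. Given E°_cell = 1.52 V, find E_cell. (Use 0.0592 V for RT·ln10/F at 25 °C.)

1.57 V

Balancing electrons gives n = 2; the reaction quotient is Q = [Mn²⁺]/[Cu²⁺] = 0.0205.
At 25 °C, E = E° − (0.0592/n) log Q = 1.52 − (0.0592/2)(-1.687) = 1.520 + 0.050 = 1.570 V.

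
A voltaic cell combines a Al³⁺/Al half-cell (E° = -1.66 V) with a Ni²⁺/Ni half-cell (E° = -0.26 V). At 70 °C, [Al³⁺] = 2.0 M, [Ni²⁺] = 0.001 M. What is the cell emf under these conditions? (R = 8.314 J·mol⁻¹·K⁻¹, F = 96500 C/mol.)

The Ni²⁺/Ni couple has the higher reduction potential and acts as the cathode, so E°_cell = -0.26 − (-1.66) = 1.40 V.
Balancing electrons gives n = 6; the reaction quotient is Q = [Al³⁺]^2/[Ni²⁺]^3 = 4 × 10^9.
E = E° − (RT/nF) ln Q = 1.40 − (8.314×343)/(6×96500) × (22.110) = 1.400 − 0.109 = 1.291 V.

1.29 V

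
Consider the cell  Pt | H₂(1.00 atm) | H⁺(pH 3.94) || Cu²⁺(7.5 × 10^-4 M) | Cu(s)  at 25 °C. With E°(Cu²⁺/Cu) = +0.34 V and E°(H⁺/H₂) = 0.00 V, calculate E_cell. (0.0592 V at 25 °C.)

0.48 V

The Cu²⁺/Cu couple is the cathode, so E°_cell = 0.34 V; n = 2.
[H⁺] = 10^(−3.94) = 1.1 × 10^-4 M, and Q = [H⁺]^2 / ([Cu²⁺]·P(H₂)) = 1.76 × 10^-5.
E = E° − (0.0592/2) log Q = 0.34 − (0.0592/2)(-4.755) = 0.481 V.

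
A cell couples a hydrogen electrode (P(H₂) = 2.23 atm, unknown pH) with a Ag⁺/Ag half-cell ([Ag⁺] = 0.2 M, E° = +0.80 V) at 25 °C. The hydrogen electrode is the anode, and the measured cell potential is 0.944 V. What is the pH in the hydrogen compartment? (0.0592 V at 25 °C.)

pH = 2.96

E°_cell = 0.80 V and n = 2.
log Q = n(E° − E)/0.0592 = 2×(0.80 − 0.944)/0.0592 = -4.865.
With Q = [H⁺]^2 / ([Ag⁺]^2·P(H₂)), solving for [H⁺] gives log[H⁺] = -2.957, so pH = 2.96.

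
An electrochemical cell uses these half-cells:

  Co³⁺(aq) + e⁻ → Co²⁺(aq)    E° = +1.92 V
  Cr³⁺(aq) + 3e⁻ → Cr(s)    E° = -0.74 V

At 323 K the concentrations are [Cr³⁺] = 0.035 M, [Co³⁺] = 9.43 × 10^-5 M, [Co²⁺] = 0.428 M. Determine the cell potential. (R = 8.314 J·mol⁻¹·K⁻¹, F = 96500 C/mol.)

The Co³⁺/Co²⁺ couple has the higher reduction potential and acts as the cathode, so E°_cell = +1.92 − (-0.74) = 2.66 V.
Balancing electrons gives n = 3; the reaction quotient is Q = [Cr³⁺]·[Co²⁺]^3/[Co³⁺]^3 = 3.27 × 10^9.
E = E° − (RT/nF) ln Q = 2.66 − (8.314×323)/(3×96500) × (21.909) = 2.660 − 0.203 = 2.457 V.

2.46 V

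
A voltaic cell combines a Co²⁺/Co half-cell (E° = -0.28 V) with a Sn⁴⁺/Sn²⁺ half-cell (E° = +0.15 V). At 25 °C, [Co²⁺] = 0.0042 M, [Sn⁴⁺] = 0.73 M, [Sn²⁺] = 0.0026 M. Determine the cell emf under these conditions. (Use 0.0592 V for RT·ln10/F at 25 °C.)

The Sn⁴⁺/Sn²⁺ couple has the higher reduction potential and acts as the cathode, so E°_cell = +0.15 − (-0.28) = 0.43 V.
Balancing electrons gives n = 2; the reaction quotient is Q = [Co²⁺]·[Sn²⁺]/[Sn⁴⁺] = 1.5 × 10^-5.
At 25 °C, E = E° − (0.0592/n) log Q = 0.43 − (0.0592/2)(-4.825) = 0.430 + 0.143 = 0.573 V.

0.573 V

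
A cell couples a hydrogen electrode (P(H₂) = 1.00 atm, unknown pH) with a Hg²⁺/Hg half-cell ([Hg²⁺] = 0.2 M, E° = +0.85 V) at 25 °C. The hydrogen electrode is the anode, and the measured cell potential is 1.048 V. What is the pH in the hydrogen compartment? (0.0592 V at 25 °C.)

E°_cell = 0.85 V and n = 2.
log Q = n(E° − E)/0.0592 = 2×(0.85 − 1.048)/0.0592 = -6.689.
With Q = [H⁺]^2 / ([Hg²⁺]·P(H₂)), solving for [H⁺] gives log[H⁺] = -3.694, so pH = 3.69.

pH = 3.69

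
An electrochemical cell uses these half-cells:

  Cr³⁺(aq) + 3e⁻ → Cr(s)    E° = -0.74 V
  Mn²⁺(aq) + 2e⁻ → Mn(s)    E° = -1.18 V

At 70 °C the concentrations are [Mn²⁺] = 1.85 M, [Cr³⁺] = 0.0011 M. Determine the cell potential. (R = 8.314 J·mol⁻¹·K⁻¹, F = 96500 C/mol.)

The Cr³⁺/Cr couple has the higher reduction potential and acts as the cathode, so E°_cell = -0.74 − (-1.18) = 0.44 V.
Balancing electrons gives n = 6; the reaction quotient is Q = [Mn²⁺]^3/[Cr³⁺]^2 = 5.23 × 10^6.
E = E° − (RT/nF) ln Q = 0.44 − (8.314×343)/(6×96500) × (15.470) = 0.440 − 0.076 = 0.364 V.

0.364 V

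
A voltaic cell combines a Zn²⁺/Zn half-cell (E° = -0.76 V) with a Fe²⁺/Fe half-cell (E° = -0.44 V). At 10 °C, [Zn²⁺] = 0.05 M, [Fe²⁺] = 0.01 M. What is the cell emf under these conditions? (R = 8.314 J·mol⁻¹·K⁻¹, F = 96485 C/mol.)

The Fe²⁺/Fe couple has the higher reduction potential and acts as the cathode, so E°_cell = -0.44 − (-0.76) = 0.32 V.
Balancing electrons gives n = 2; the reaction quotient is Q = [Zn²⁺]/[Fe²⁺] = 5.00.
E = E° − (RT/nF) ln Q = 0.32 − (8.314×283)/(2×96485) × (1.609) = 0.320 − 0.020 = 0.300 V.

0.300 V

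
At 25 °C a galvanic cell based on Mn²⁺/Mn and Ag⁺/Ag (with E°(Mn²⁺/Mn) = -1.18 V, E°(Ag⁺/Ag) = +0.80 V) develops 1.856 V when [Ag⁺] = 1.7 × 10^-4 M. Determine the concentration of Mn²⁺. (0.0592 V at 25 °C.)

4.5 × 10^-4 M

From the Nernst equation, log Q = n(E° − E)/0.0592 = 2(1.98 − 1.856)/0.0592 = 4.189, so Q = 1.55 × 10^4.
With Q = [Mn²⁺]/[Ag⁺]^2 and the known concentrations, [Mn²⁺] in the numerator gives [Mn²⁺] = 4.5 × 10^-4 M.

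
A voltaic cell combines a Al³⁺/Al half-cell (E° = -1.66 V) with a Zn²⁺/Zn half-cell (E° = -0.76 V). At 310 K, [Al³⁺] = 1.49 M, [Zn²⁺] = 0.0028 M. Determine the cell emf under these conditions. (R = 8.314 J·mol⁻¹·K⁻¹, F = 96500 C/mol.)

The Zn²⁺/Zn couple has the higher reduction potential and acts as the cathode, so E°_cell = -0.76 − (-1.66) = 0.90 V.
Balancing electrons gives n = 6; the reaction quotient is Q = [Al³⁺]^2/[Zn²⁺]^3 = 1.01 × 10^8.
E = E° − (RT/nF) ln Q = 0.90 − (8.314×310)/(6×96500) × (18.432) = 0.900 − 0.082 = 0.818 V.

0.818 V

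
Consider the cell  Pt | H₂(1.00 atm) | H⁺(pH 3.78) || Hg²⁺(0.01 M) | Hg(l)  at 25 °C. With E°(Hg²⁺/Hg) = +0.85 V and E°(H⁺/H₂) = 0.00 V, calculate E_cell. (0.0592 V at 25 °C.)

The Hg²⁺/Hg couple is the cathode, so E°_cell = 0.85 V; n = 2.
[H⁺] = 10^(−3.78) = 1.7 × 10^-4 M, and Q = [H⁺]^2 / ([Hg²⁺]·P(H₂)) = 2.75 × 10^-6.
E = E° − (0.0592/2) log Q = 0.85 − (0.0592/2)(-5.560) = 1.015 V.

1.01 V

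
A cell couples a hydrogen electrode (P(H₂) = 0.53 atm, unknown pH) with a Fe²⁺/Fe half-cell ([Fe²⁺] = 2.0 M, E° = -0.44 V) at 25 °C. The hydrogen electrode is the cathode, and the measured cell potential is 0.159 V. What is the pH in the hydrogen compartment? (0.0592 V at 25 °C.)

E°_cell = 0.44 V and n = 2.
log Q = n(E° − E)/0.0592 = 2×(0.44 − 0.159)/0.0592 = 9.493.
With Q = [Fe²⁺]·P(H₂) / [H⁺]^2, solving for [H⁺] gives log[H⁺] = -4.734, so pH = 4.73.

pH = 4.73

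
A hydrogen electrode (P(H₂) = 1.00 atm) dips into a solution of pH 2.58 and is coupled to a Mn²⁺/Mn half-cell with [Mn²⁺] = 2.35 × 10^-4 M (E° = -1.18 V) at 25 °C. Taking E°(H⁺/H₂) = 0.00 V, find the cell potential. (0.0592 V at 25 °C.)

1.13 V

The hydrogen couple is the cathode, so E°_cell = 1.18 V; n = 2.
[H⁺] = 10^(−2.58) = 0.0026 M, and Q = [Mn²⁺]·P(H₂) / [H⁺]^2 = 34.0.
E = E° − (0.0592/2) log Q = 1.18 − (0.0592/2)(1.531) = 1.135 V.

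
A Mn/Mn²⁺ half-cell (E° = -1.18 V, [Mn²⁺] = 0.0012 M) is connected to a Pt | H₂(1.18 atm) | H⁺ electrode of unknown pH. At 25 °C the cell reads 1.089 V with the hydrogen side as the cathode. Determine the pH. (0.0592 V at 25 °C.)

E°_cell = 1.18 V and n = 2.
log Q = n(E° − E)/0.0592 = 2×(1.18 − 1.089)/0.0592 = 3.074.
With Q = [Mn²⁺]·P(H₂) / [H⁺]^2, solving for [H⁺] gives log[H⁺] = -2.962, so pH = 2.96.

pH = 2.96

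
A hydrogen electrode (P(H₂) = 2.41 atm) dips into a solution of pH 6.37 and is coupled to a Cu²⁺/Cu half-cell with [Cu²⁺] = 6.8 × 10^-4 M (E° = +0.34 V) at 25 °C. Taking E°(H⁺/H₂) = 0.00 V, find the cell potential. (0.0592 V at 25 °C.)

0.63 V

The Cu²⁺/Cu couple is the cathode, so E°_cell = 0.34 V; n = 2.
[H⁺] = 10^(−6.37) = 4.3 × 10^-7 M, and Q = [H⁺]^2 / ([Cu²⁺]·P(H₂)) = 1.11 × 10^-10.
E = E° − (0.0592/2) log Q = 0.34 − (0.0592/2)(-9.955) = 0.635 V.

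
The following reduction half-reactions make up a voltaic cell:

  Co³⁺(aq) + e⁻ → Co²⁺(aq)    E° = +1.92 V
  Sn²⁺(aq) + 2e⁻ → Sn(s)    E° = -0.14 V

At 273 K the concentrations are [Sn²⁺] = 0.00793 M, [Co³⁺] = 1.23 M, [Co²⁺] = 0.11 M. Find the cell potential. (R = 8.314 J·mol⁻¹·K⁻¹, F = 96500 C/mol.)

2.17 V

The Co³⁺/Co²⁺ couple has the higher reduction potential and acts as the cathode, so E°_cell = +1.92 − (-0.14) = 2.06 V.
Balancing electrons gives n = 2; the reaction quotient is Q = [Sn²⁺]·[Co²⁺]^2/[Co³⁺]^2 = 6.34 × 10^-5.
E = E° − (RT/nF) ln Q = 2.06 − (8.314×273)/(2×96500) × (-9.666) = 2.060 + 0.114 = 2.174 V.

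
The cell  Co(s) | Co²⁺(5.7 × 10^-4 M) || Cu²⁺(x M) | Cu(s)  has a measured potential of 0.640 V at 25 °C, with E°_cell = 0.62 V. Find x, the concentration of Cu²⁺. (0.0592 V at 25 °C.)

From the Nernst equation, log Q = n(E° − E)/0.0592 = 2(0.62 − 0.640)/0.0592 = -0.676, so Q = 0.211.
With Q = [Co²⁺]/[Cu²⁺] and the known concentrations, [Cu²⁺] in the denominator gives [Cu²⁺] = 0.0027 M.

0.0027 M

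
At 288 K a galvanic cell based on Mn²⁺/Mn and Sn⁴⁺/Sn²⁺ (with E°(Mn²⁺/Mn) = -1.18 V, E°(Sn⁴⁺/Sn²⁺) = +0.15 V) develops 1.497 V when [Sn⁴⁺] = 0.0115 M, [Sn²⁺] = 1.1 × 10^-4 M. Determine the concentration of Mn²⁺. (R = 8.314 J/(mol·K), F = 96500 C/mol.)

1.5 × 10^-4 M

From the Nernst equation, ln Q = nF(E° − E)/RT = 2×96500×(1.33 − 1.497)/(8.314×288) = -13.461, so Q = 1.43 × 10^-6.
With Q = [Mn²⁺]·[Sn²⁺]/[Sn⁴⁺] and the known concentrations, [Mn²⁺] in the numerator gives [Mn²⁺] = 1.5 × 10^-4 M.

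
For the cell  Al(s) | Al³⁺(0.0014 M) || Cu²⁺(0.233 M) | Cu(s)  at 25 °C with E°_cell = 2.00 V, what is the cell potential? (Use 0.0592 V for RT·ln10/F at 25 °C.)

Balancing electrons gives n = 6; the reaction quotient is Q = [Al³⁺]^2/[Cu²⁺]^3 = 1.55 × 10^-4.
At 25 °C, E = E° − (0.0592/n) log Q = 2.00 − (0.0592/6)(-3.810) = 2.000 + 0.038 = 2.038 V.

2.04 V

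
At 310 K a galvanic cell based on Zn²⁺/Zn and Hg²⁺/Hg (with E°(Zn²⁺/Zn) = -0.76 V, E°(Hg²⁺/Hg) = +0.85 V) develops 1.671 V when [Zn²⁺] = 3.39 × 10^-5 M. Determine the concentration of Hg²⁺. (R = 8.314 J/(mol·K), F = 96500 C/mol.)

From the Nernst equation, ln Q = nF(E° − E)/RT = 2×96500×(1.61 − 1.671)/(8.314×310) = -4.568, so Q = 0.0104.
With Q = [Zn²⁺]/[Hg²⁺] and the known concentrations, [Hg²⁺] in the denominator gives [Hg²⁺] = 0.0033 M.

0.0033 M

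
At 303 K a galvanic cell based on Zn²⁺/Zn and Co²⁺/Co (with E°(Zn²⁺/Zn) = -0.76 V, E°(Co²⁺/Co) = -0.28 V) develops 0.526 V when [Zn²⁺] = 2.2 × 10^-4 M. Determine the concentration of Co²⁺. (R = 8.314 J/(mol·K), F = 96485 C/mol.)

0.0075 M

From the Nernst equation, ln Q = nF(E° − E)/RT = 2×96485×(0.48 − 0.526)/(8.314×303) = -3.524, so Q = 0.0295.
With Q = [Zn²⁺]/[Co²⁺] and the known concentrations, [Co²⁺] in the denominator gives [Co²⁺] = 0.0075 M.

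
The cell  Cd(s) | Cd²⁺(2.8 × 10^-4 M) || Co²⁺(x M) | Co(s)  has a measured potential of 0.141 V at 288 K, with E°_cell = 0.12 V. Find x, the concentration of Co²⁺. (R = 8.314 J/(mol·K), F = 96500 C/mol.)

0.0015 M

From the Nernst equation, ln Q = nF(E° − E)/RT = 2×96500×(0.12 − 0.141)/(8.314×288) = -1.693, so Q = 0.184.
With Q = [Cd²⁺]/[Co²⁺] and the known concentrations, [Co²⁺] in the denominator gives [Co²⁺] = 0.0015 M.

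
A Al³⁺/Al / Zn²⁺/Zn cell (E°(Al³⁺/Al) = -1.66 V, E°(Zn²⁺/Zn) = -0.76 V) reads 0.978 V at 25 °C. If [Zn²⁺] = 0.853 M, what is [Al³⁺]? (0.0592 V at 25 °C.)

From the Nernst equation, log Q = n(E° − E)/0.0592 = 6(0.90 − 0.978)/0.0592 = -7.905, so Q = 1.24 × 10^-8.
With Q = [Al³⁺]^2/[Zn²⁺]^3 and the known concentrations, [Al³⁺]^2 in the numerator gives [Al³⁺] = 8.8 × 10^-5 M.

8.8 × 10^-5 M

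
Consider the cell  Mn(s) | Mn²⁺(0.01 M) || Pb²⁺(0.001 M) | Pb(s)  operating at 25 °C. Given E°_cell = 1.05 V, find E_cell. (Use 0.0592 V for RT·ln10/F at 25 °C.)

1.02 V

Balancing electrons gives n = 2; the reaction quotient is Q = [Mn²⁺]/[Pb²⁺] = 10.0.
At 25 °C, E = E° − (0.0592/n) log Q = 1.05 − (0.0592/2)(1.000) = 1.050 − 0.030 = 1.020 V.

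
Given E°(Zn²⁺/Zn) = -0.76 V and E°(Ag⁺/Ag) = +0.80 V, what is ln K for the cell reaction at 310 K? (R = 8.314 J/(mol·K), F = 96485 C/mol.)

ln K = 116.8

E°_cell = +0.80 − (-0.76) = 1.56 V, with n = 2 electrons transferred.
At equilibrium E = 0, so the Nernst equation gives ln K = nFE°/RT = (2)(96485)(1.56)/((8.314)(310)) = 116.80.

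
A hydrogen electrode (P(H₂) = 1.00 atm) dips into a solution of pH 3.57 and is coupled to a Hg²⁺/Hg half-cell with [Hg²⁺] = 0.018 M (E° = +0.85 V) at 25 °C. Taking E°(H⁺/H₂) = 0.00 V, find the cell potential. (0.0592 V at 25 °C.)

1.01 V

The Hg²⁺/Hg couple is the cathode, so E°_cell = 0.85 V; n = 2.
[H⁺] = 10^(−3.57) = 2.7 × 10^-4 M, and Q = [H⁺]^2 / ([Hg²⁺]·P(H₂)) = 4.02 × 10^-6.
E = E° − (0.0592/2) log Q = 0.85 − (0.0592/2)(-5.395) = 1.010 V.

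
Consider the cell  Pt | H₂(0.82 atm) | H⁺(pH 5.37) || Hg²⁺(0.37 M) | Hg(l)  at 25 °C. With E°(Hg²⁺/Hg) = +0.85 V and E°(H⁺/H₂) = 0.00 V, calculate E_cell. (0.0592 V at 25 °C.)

1.15 V

The Hg²⁺/Hg couple is the cathode, so E°_cell = 0.85 V; n = 2.
[H⁺] = 10^(−5.37) = 4.3 × 10^-6 M, and Q = [H⁺]^2 / ([Hg²⁺]·P(H₂)) = 6 × 10^-11.
E = E° − (0.0592/2) log Q = 0.85 − (0.0592/2)(-10.222) = 1.153 V.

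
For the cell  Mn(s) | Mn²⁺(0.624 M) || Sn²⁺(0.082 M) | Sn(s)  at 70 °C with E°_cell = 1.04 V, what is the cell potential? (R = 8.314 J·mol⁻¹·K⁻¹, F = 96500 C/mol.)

1.01 V

Balancing electrons gives n = 2; the reaction quotient is Q = [Mn²⁺]/[Sn²⁺] = 7.61.
E = E° − (RT/nF) ln Q = 1.04 − (8.314×343)/(2×96500) × (2.029) = 1.040 − 0.030 = 1.010 V.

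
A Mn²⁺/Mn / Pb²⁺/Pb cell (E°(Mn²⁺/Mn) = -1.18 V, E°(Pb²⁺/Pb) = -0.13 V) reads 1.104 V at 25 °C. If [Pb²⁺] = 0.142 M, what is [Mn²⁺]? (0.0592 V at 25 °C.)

0.0021 M

From the Nernst equation, log Q = n(E° − E)/0.0592 = 2(1.05 − 1.104)/0.0592 = -1.824, so Q = 0.0150.
With Q = [Mn²⁺]/[Pb²⁺] and the known concentrations, [Mn²⁺] in the numerator gives [Mn²⁺] = 0.0021 M.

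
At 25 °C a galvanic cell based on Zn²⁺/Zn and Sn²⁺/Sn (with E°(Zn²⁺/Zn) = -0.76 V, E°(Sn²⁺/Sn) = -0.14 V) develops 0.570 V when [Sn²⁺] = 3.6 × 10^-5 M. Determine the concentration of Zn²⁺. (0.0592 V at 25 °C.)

From the Nernst equation, log Q = n(E° − E)/0.0592 = 2(0.62 − 0.570)/0.0592 = 1.689, so Q = 48.9.
With Q = [Zn²⁺]/[Sn²⁺] and the known concentrations, [Zn²⁺] in the numerator gives [Zn²⁺] = 0.0018 M.

0.0018 M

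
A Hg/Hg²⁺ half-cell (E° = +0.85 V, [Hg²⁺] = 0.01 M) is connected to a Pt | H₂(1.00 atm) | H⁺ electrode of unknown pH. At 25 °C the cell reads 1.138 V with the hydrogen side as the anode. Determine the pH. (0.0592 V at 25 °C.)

pH = 5.86

E°_cell = 0.85 V and n = 2.
log Q = n(E° − E)/0.0592 = 2×(0.85 − 1.138)/0.0592 = -9.730.
With Q = [H⁺]^2 / ([Hg²⁺]·P(H₂)), solving for [H⁺] gives log[H⁺] = -5.865, so pH = 5.86.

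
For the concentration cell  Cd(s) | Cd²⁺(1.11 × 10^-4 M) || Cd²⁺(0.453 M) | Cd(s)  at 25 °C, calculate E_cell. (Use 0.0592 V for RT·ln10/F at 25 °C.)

Both half-cells are Cd²⁺/Cd, so E°_cell = 0. The concentrated side is the cathode; the cell reaction moves Cd²⁺ from high to low concentration with n = 2.
Q = [Cd²⁺]_dilute/[Cd²⁺]_conc = 1.11 × 10^-4/0.453 = 2.45 × 10^-4.
E = 0 − (0.0592/2) log Q = −(0.0592/2)(-3.611) = 0.1069 V.

0.11 V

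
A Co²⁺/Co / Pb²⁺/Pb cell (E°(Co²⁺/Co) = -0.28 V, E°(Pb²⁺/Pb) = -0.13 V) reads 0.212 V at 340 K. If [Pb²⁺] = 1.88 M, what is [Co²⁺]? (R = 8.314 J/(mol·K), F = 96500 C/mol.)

From the Nernst equation, ln Q = nF(E° − E)/RT = 2×96500×(0.15 − 0.212)/(8.314×340) = -4.233, so Q = 0.0145.
With Q = [Co²⁺]/[Pb²⁺] and the known concentrations, [Co²⁺] in the numerator gives [Co²⁺] = 0.027 M.

0.027 M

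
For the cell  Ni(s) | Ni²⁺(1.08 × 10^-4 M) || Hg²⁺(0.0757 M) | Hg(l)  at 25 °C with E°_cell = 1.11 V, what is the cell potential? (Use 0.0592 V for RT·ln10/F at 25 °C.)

1.19 V

Balancing electrons gives n = 2; the reaction quotient is Q = [Ni²⁺]/[Hg²⁺] = 0.00143.
At 25 °C, E = E° − (0.0592/n) log Q = 1.11 − (0.0592/2)(-2.846) = 1.110 + 0.084 = 1.194 V.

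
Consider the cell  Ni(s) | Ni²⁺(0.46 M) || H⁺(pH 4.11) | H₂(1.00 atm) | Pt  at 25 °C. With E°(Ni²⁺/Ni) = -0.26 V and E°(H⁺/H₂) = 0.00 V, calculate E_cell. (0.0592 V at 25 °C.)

The hydrogen couple is the cathode, so E°_cell = 0.26 V; n = 2.
[H⁺] = 10^(−4.11) = 7.8 × 10^-5 M, and Q = [Ni²⁺]·P(H₂) / [H⁺]^2 = 7.63 × 10^7.
E = E° − (0.0592/2) log Q = 0.26 − (0.0592/2)(7.883) = 0.027 V.

0.027 V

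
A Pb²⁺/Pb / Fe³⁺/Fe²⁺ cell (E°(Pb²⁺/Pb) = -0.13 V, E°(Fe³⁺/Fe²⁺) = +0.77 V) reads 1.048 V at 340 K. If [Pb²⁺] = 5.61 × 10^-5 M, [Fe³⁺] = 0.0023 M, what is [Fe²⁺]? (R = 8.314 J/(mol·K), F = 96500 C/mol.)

0.002 M

From the Nernst equation, ln Q = nF(E° − E)/RT = 2×96500×(0.90 − 1.048)/(8.314×340) = -10.105, so Q = 4.09 × 10^-5.
With Q = [Pb²⁺]·[Fe²⁺]^2/[Fe³⁺]^2 and the known concentrations, [Fe²⁺]^2 in the numerator gives [Fe²⁺] = 0.002 M.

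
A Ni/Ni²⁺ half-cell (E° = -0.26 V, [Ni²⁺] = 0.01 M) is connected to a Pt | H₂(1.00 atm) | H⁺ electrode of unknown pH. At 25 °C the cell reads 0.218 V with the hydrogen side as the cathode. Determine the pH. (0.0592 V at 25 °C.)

pH = 1.71

E°_cell = 0.26 V and n = 2.
log Q = n(E° − E)/0.0592 = 2×(0.26 − 0.218)/0.0592 = 1.419.
With Q = [Ni²⁺]·P(H₂) / [H⁺]^2, solving for [H⁺] gives log[H⁺] = -1.709, so pH = 1.71.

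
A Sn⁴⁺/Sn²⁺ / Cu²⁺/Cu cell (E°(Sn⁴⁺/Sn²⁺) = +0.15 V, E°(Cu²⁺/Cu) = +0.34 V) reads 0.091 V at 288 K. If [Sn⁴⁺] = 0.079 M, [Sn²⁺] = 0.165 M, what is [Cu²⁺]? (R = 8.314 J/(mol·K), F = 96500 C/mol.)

1.6 × 10^-4 M

From the Nernst equation, ln Q = nF(E° − E)/RT = 2×96500×(0.19 − 0.091)/(8.314×288) = 7.980, so Q = 2920.
With Q = [Sn⁴⁺]/([Sn²⁺]·[Cu²⁺]) and the known concentrations, [Cu²⁺] in the denominator gives [Cu²⁺] = 1.6 × 10^-4 M.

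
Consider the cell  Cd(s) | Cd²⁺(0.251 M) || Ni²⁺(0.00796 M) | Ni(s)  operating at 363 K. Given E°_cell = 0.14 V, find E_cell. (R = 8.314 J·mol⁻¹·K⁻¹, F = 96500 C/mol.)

Balancing electrons gives n = 2; the reaction quotient is Q = [Cd²⁺]/[Ni²⁺] = 31.5.
E = E° − (RT/nF) ln Q = 0.14 − (8.314×363)/(2×96500) × (3.451) = 0.140 − 0.054 = 0.086 V.

0.086 V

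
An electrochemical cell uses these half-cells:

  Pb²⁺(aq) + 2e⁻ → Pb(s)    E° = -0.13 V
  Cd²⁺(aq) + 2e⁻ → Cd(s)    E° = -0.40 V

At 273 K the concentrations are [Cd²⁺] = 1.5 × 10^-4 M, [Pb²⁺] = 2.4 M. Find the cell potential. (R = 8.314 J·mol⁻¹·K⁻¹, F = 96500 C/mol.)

0.384 V

The Pb²⁺/Pb couple has the higher reduction potential and acts as the cathode, so E°_cell = -0.13 − (-0.40) = 0.27 V.
Balancing electrons gives n = 2; the reaction quotient is Q = [Cd²⁺]/[Pb²⁺] = 6.25 × 10^-5.
E = E° − (RT/nF) ln Q = 0.27 − (8.314×273)/(2×96500) × (-9.680) = 0.270 + 0.114 = 0.384 V.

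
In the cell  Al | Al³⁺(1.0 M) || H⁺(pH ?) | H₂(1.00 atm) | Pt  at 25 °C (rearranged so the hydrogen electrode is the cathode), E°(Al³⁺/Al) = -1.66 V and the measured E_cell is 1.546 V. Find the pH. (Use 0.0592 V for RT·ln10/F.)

pH = 1.93

E°_cell = 1.66 V and n = 6.
log Q = n(E° − E)/0.0592 = 6×(1.66 − 1.546)/0.0592 = 11.554.
With Q = [Al³⁺]^2·P(H₂)^3 / [H⁺]^6, solving for [H⁺] gives log[H⁺] = -1.926, so pH = 1.93.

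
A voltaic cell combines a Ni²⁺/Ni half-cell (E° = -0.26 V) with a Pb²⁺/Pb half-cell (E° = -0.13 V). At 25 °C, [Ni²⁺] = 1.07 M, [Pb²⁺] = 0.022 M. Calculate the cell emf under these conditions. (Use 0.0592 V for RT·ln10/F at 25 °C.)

0.080 V

The Pb²⁺/Pb couple has the higher reduction potential and acts as the cathode, so E°_cell = -0.13 − (-0.26) = 0.13 V.
Balancing electrons gives n = 2; the reaction quotient is Q = [Ni²⁺]/[Pb²⁺] = 48.6.
At 25 °C, E = E° − (0.0592/n) log Q = 0.13 − (0.0592/2)(1.687) = 0.130 − 0.050 = 0.080 V.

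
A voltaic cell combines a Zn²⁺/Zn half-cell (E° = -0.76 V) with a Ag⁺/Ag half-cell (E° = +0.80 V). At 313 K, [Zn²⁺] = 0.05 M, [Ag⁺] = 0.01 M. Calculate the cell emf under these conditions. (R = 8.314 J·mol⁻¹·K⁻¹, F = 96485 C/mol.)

1.48 V

The Ag⁺/Ag couple has the higher reduction potential and acts as the cathode, so E°_cell = +0.80 − (-0.76) = 1.56 V.
Balancing electrons gives n = 2; the reaction quotient is Q = [Zn²⁺]/[Ag⁺]^2 = 500.
E = E° − (RT/nF) ln Q = 1.56 − (8.314×313)/(2×96485) × (6.215) = 1.560 − 0.084 = 1.476 V.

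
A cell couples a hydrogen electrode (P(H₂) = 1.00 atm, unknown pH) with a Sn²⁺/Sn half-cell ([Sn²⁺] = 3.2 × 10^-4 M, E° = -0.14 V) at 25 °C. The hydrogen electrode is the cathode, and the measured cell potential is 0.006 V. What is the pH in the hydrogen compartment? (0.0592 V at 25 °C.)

E°_cell = 0.14 V and n = 2.
log Q = n(E° − E)/0.0592 = 2×(0.14 − 0.006)/0.0592 = 4.527.
With Q = [Sn²⁺]·P(H₂) / [H⁺]^2, solving for [H⁺] gives log[H⁺] = -4.011, so pH = 4.01.

pH = 4.01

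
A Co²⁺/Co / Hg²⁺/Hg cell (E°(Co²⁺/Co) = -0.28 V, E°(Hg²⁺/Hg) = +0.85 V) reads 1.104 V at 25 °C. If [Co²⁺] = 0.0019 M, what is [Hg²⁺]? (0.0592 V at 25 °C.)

2.5 × 10^-4 M

From the Nernst equation, log Q = n(E° − E)/0.0592 = 2(1.13 − 1.104)/0.0592 = 0.878, so Q = 7.56.
With Q = [Co²⁺]/[Hg²⁺] and the known concentrations, [Hg²⁺] in the denominator gives [Hg²⁺] = 2.5 × 10^-4 M.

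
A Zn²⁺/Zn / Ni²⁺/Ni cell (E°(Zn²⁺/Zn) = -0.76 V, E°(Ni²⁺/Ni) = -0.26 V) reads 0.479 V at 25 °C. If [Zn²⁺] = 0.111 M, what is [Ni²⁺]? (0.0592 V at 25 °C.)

0.022 M

From the Nernst equation, log Q = n(E° − E)/0.0592 = 2(0.50 − 0.479)/0.0592 = 0.709, so Q = 5.12.
With Q = [Zn²⁺]/[Ni²⁺] and the known concentrations, [Ni²⁺] in the denominator gives [Ni²⁺] = 0.022 M.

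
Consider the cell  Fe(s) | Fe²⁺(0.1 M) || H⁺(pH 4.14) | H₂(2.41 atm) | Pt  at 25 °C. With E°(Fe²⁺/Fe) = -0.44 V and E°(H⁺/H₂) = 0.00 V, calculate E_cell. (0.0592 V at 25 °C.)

The hydrogen couple is the cathode, so E°_cell = 0.44 V; n = 2.
[H⁺] = 10^(−4.14) = 7.2 × 10^-5 M, and Q = [Fe²⁺]·P(H₂) / [H⁺]^2 = 4.59 × 10^7.
E = E° − (0.0592/2) log Q = 0.44 − (0.0592/2)(7.662) = 0.213 V.

0.21 V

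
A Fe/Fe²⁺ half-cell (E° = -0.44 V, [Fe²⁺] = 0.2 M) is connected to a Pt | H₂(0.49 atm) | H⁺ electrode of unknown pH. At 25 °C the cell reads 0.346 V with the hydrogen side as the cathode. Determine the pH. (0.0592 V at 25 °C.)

E°_cell = 0.44 V and n = 2.
log Q = n(E° − E)/0.0592 = 2×(0.44 − 0.346)/0.0592 = 3.176.
With Q = [Fe²⁺]·P(H₂) / [H⁺]^2, solving for [H⁺] gives log[H⁺] = -2.092, so pH = 2.09.

pH = 2.09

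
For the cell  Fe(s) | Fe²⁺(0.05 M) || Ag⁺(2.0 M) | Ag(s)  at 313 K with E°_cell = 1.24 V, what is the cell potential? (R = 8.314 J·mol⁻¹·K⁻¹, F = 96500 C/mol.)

Balancing electrons gives n = 2; the reaction quotient is Q = [Fe²⁺]/[Ag⁺]^2 = 0.0125.
E = E° − (RT/nF) ln Q = 1.24 − (8.314×313)/(2×96500) × (-4.382) = 1.240 + 0.059 = 1.299 V.

1.30 V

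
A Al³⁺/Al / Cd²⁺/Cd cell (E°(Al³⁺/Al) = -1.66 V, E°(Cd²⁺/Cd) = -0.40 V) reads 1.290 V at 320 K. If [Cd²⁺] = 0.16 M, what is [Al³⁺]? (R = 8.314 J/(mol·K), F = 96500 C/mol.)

From the Nernst equation, ln Q = nF(E° − E)/RT = 6×96500×(1.26 − 1.290)/(8.314×320) = -6.529, so Q = 0.00146.
With Q = [Al³⁺]^2/[Cd²⁺]^3 and the known concentrations, [Al³⁺]^2 in the numerator gives [Al³⁺] = 0.0024 M.

0.0024 M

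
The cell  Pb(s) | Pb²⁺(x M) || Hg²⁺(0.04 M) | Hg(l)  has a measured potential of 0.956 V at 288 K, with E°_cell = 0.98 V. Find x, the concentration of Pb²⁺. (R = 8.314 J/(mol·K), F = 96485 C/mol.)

0.28 M

From the Nernst equation, ln Q = nF(E° − E)/RT = 2×96485×(0.98 − 0.956)/(8.314×288) = 1.934, so Q = 6.92.
With Q = [Pb²⁺]/[Hg²⁺] and the known concentrations, [Pb²⁺] in the numerator gives [Pb²⁺] = 0.28 M.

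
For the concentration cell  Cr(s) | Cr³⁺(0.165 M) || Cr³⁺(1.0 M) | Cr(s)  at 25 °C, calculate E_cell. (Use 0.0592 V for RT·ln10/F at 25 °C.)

Both half-cells are Cr³⁺/Cr, so E°_cell = 0. The concentrated side is the cathode; the cell reaction moves Cr³⁺ from high to low concentration with n = 3.
Q = [Cr³⁺]_dilute/[Cr³⁺]_conc = 0.165/1.0 = 0.165.
E = 0 − (0.0592/3) log Q = −(0.0592/3)(-0.783) = 0.0155 V.

0.015 V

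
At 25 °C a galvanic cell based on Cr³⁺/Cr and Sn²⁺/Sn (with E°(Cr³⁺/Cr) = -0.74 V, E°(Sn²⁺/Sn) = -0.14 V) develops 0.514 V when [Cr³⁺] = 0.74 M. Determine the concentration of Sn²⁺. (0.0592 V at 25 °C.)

0.001 M

From the Nernst equation, log Q = n(E° − E)/0.0592 = 6(0.60 − 0.514)/0.0592 = 8.716, so Q = 5.2 × 10^8.
With Q = [Cr³⁺]^2/[Sn²⁺]^3 and the known concentrations, [Sn²⁺]^3 in the denominator gives [Sn²⁺] = 0.001 M.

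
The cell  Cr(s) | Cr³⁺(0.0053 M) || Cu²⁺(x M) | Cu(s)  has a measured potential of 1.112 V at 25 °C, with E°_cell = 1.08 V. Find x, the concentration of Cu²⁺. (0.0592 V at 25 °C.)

From the Nernst equation, log Q = n(E° − E)/0.0592 = 6(1.08 − 1.112)/0.0592 = -3.243, so Q = 5.71 × 10^-4.
With Q = [Cr³⁺]^2/[Cu²⁺]^3 and the known concentrations, [Cu²⁺]^3 in the denominator gives [Cu²⁺] = 0.37 M.

0.37 M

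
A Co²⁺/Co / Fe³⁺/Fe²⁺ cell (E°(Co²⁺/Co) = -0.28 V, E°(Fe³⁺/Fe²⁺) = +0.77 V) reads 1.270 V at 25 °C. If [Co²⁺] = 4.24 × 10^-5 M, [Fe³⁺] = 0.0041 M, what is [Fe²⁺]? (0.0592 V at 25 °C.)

From the Nernst equation, log Q = n(E° − E)/0.0592 = 2(1.05 − 1.270)/0.0592 = -7.432, so Q = 3.69 × 10^-8.
With Q = [Co²⁺]·[Fe²⁺]^2/[Fe³⁺]^2 and the known concentrations, [Fe²⁺]^2 in the numerator gives [Fe²⁺] = 1.2 × 10^-4 M.

1.2 × 10^-4 M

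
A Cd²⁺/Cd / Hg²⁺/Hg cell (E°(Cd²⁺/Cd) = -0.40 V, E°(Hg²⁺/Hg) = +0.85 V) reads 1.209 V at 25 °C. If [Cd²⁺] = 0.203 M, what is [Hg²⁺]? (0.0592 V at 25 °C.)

0.0084 M

From the Nernst equation, log Q = n(E° − E)/0.0592 = 2(1.25 − 1.209)/0.0592 = 1.385, so Q = 24.3.
With Q = [Cd²⁺]/[Hg²⁺] and the known concentrations, [Hg²⁺] in the denominator gives [Hg²⁺] = 0.0084 M.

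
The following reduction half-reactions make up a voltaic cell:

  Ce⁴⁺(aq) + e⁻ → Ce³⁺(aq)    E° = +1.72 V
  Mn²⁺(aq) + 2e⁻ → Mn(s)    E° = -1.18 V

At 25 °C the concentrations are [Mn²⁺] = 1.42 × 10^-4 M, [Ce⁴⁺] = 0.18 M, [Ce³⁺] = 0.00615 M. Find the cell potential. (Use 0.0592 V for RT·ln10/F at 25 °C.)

3.10 V

The Ce⁴⁺/Ce³⁺ couple has the higher reduction potential and acts as the cathode, so E°_cell = +1.72 − (-1.18) = 2.90 V.
Balancing electrons gives n = 2; the reaction quotient is Q = [Mn²⁺]·[Ce³⁺]^2/[Ce⁴⁺]^2 = 1.66 × 10^-7.
At 25 °C, E = E° − (0.0592/n) log Q = 2.90 − (0.0592/2)(-6.781) = 2.900 + 0.201 = 3.101 V.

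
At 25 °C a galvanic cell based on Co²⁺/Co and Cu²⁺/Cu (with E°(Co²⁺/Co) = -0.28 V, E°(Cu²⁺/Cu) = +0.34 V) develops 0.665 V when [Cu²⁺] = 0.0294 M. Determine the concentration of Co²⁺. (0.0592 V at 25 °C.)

From the Nernst equation, log Q = n(E° − E)/0.0592 = 2(0.62 − 0.665)/0.0592 = -1.520, so Q = 0.0302.
With Q = [Co²⁺]/[Cu²⁺] and the known concentrations, [Co²⁺] in the numerator gives [Co²⁺] = 8.9 × 10^-4 M.

8.9 × 10^-4 M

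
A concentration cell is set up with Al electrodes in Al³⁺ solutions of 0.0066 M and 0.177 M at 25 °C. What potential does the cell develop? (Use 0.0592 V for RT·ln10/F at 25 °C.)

0.028 V

Both half-cells are Al³⁺/Al, so E°_cell = 0. The concentrated side is the cathode; the cell reaction moves Al³⁺ from high to low concentration with n = 3.
Q = [Al³⁺]_dilute/[Al³⁺]_conc = 0.0066/0.177 = 0.0373.
E = 0 − (0.0592/3) log Q = −(0.0592/3)(-1.428) = 0.0282 V.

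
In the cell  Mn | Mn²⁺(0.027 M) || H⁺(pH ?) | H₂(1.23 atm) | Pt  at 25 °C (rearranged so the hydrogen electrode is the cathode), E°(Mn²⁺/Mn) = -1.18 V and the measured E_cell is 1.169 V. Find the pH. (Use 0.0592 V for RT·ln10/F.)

pH = 0.93

E°_cell = 1.18 V and n = 2.
log Q = n(E° − E)/0.0592 = 2×(1.18 − 1.169)/0.0592 = 0.372.
With Q = [Mn²⁺]·P(H₂) / [H⁺]^2, solving for [H⁺] gives log[H⁺] = -0.925, so pH = 0.93.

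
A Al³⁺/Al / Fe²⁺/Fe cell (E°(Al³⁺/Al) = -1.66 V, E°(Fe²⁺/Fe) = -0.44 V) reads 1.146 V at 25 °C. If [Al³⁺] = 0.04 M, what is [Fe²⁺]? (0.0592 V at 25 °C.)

From the Nernst equation, log Q = n(E° − E)/0.0592 = 6(1.22 − 1.146)/0.0592 = 7.500, so Q = 3.16 × 10^7.
With Q = [Al³⁺]^2/[Fe²⁺]^3 and the known concentrations, [Fe²⁺]^3 in the denominator gives [Fe²⁺] = 3.7 × 10^-4 M.

3.7 × 10^-4 M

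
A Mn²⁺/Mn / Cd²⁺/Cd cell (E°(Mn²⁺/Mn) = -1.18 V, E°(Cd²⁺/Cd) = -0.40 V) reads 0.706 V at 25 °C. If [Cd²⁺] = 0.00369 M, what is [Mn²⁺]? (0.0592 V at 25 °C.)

From the Nernst equation, log Q = n(E° − E)/0.0592 = 2(0.78 − 0.706)/0.0592 = 2.500, so Q = 316.
With Q = [Mn²⁺]/[Cd²⁺] and the known concentrations, [Mn²⁺] in the numerator gives [Mn²⁺] = 1.2 M.

1.2 M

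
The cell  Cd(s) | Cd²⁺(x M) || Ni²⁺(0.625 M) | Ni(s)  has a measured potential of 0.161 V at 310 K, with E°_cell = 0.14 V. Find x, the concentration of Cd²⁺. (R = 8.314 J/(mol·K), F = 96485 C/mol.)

0.13 M

From the Nernst equation, ln Q = nF(E° − E)/RT = 2×96485×(0.14 − 0.161)/(8.314×310) = -1.572, so Q = 0.208.
With Q = [Cd²⁺]/[Ni²⁺] and the known concentrations, [Cd²⁺] in the numerator gives [Cd²⁺] = 0.13 M.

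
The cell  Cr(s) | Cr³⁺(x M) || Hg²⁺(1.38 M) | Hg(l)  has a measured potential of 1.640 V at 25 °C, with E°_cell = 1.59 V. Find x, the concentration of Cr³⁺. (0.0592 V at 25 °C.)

From the Nernst equation, log Q = n(E° − E)/0.0592 = 6(1.59 − 1.640)/0.0592 = -5.068, so Q = 8.56 × 10^-6.
With Q = [Cr³⁺]^2/[Hg²⁺]^3 and the known concentrations, [Cr³⁺]^2 in the numerator gives [Cr³⁺] = 0.0047 M.

0.0047 M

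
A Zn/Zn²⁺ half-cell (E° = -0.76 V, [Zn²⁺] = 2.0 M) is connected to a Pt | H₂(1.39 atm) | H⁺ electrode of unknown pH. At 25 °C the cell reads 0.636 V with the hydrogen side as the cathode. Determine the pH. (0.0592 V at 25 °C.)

pH = 1.87

E°_cell = 0.76 V and n = 2.
log Q = n(E° − E)/0.0592 = 2×(0.76 − 0.636)/0.0592 = 4.189.
With Q = [Zn²⁺]·P(H₂) / [H⁺]^2, solving for [H⁺] gives log[H⁺] = -1.873, so pH = 1.87.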